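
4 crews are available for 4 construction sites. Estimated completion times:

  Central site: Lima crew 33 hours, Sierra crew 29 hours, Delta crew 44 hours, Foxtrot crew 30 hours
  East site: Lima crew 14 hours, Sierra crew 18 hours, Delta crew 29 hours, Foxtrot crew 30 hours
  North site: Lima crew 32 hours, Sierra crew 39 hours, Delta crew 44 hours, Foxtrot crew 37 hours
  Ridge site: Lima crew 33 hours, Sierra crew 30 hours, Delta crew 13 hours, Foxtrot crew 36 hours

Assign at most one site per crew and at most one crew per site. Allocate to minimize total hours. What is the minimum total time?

Minimum total: 93 hours

Optimal: Lima crew→East site (14 hours), Sierra crew→Central site (29 hours), Delta crew→Ridge site (13 hours), Foxtrot crew→North site (37 hours) — total 14+29+13+37 = 93 hours.
Swapping Sierra crew↔Delta crew (Sierra crew→Ridge site 30 hours, Delta crew→Central site 44 hours) adds 32.
Checked against all permutations: 93 hours is optimal.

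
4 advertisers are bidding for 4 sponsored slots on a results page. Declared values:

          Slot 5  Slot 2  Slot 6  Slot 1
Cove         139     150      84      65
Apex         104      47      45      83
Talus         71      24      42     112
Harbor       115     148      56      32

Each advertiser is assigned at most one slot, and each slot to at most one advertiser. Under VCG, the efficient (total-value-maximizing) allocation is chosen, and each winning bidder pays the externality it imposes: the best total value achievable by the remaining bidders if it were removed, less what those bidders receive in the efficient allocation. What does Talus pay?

Efficient allocation: Cove→Slot 6 ($84), Apex→Slot 5 ($104), Talus→Slot 1 ($112), Harbor→Slot 2 ($148); total welfare W = $448.
Talus receives Slot 1 at value $112, so the others get W − 112 = $336.
Without Talus: best allocation of the remaining 3 bidders over all 4 slots is Cove→Slot 5 ($139), Apex→Slot 1 ($83), Harbor→Slot 2 ($148), total $370.
VCG payment = (others' best without Talus) − (others' welfare with Talus) = 370 − 336 = $34.

Talus pays $34.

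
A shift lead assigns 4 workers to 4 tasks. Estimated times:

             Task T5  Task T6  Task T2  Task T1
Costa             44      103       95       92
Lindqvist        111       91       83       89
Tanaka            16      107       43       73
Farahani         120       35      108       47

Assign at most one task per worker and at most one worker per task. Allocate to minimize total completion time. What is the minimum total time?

Minimum total: 211 min

Optimal: Costa→Task T5 (44 min), Lindqvist→Task T1 (89 min), Tanaka→Task T2 (43 min), Farahani→Task T6 (35 min) — total 44+89+43+35 = 211 min.
Min-entry greedy (repeatedly take the single cheapest remaining cell) gives 226 min, worse by 15.
Next-best assignment: Costa→Task T5, Lindqvist→Task T6, Tanaka→Task T2, Farahani→Task T1 = 225 min.
Swapping Tanaka↔Costa (Tanaka→Task T5 16 min, Costa→Task T2 95 min) adds 24.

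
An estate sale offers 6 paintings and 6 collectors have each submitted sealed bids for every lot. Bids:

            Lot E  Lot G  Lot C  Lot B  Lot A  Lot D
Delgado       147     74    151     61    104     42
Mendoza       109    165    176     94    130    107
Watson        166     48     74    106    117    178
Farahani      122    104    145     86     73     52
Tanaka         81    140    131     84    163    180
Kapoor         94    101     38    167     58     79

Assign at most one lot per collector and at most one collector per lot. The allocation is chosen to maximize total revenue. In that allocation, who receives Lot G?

Mendoza receives Lot G.

Optimal: Delgado→Lot E ($147), Mendoza→Lot G ($165), Watson→Lot D ($178), Farahani→Lot C ($145), Tanaka→Lot A ($163), Kapoor→Lot B ($167) — total 147+165+178+145+163+167 = $965.
Mendoza's own top lot is Lot C ($176), but forcing Mendoza→Lot C and reassigning the rest optimally gives only $935 — worse by 30.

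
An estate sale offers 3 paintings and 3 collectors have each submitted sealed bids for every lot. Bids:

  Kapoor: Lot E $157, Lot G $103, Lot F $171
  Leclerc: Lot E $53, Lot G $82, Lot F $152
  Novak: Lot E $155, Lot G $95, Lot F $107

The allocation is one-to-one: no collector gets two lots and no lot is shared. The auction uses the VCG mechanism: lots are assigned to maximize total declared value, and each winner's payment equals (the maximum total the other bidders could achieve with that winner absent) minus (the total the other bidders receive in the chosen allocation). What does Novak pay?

Novak pays $54.

Efficient allocation: Kapoor→Lot G ($103), Leclerc→Lot F ($152), Novak→Lot E ($155); total welfare W = $410.
Novak receives Lot E at value $155, so the others get W − 155 = $255.
Without Novak: best allocation of the remaining 2 bidders over all 3 lots is Kapoor→Lot E ($157), Leclerc→Lot F ($152), total $309.
VCG payment = (others' best without Novak) − (others' welfare with Novak) = 309 − 255 = $54.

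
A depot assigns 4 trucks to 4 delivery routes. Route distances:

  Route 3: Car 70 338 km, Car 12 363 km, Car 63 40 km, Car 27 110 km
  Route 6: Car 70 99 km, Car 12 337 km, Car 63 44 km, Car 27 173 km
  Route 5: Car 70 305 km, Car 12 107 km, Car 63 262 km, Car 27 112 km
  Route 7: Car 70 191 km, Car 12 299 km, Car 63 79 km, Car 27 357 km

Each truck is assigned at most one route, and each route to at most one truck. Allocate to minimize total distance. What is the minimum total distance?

Minimum total: 395 km

Optimal: Car 70→Route 6 (99 km), Car 12→Route 5 (107 km), Car 63→Route 7 (79 km), Car 27→Route 3 (110 km) — total 99+107+79+110 = 395 km.
Min-entry greedy (repeatedly take the single cheapest remaining cell) gives 603 km, worse by 208.
Next-best assignment: Car 70→Route 7, Car 12→Route 5, Car 63→Route 6, Car 27→Route 3 = 452 km.
Checked against all permutations: 395 km is optimal.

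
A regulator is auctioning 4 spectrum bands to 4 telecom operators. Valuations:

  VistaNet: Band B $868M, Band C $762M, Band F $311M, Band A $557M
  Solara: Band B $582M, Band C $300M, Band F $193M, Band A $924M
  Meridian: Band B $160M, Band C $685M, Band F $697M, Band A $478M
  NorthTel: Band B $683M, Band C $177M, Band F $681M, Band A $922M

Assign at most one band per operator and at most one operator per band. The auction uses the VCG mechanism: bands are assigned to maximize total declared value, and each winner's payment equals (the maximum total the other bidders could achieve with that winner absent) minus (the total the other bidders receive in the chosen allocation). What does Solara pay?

Solara pays $253M.

Efficient allocation: VistaNet→Band B ($868M), Solara→Band A ($924M), Meridian→Band C ($685M), NorthTel→Band F ($681M); total welfare W = $3158M.
Solara receives Band A at value $924M, so the others get W − 924 = $2234M.
Without Solara: best allocation of the remaining 3 bidders over all 4 bands is VistaNet→Band B ($868M), Meridian→Band F ($697M), NorthTel→Band A ($922M), total $2487M.
VCG payment = (others' best without Solara) − (others' welfare with Solara) = 2487 − 2234 = $253M.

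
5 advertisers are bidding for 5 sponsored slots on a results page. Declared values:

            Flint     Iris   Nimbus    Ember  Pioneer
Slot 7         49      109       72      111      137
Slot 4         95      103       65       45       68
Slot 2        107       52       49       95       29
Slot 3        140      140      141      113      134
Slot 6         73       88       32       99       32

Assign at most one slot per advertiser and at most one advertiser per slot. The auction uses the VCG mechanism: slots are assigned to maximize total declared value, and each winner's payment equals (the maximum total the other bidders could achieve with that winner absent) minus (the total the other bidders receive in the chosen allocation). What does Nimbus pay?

Nimbus pays $37.

Efficient allocation: Flint→Slot 2 ($107), Iris→Slot 4 ($103), Nimbus→Slot 3 ($141), Ember→Slot 6 ($99), Pioneer→Slot 7 ($137); total welfare W = $587.
Nimbus receives Slot 3 at value $141, so the others get W − 141 = $446.
Without Nimbus: best allocation of the remaining 4 bidders over all 5 slots is Flint→Slot 2 ($107), Iris→Slot 3 ($140), Ember→Slot 6 ($99), Pioneer→Slot 7 ($137), total $483.
VCG payment = (others' best without Nimbus) − (others' welfare with Nimbus) = 483 − 446 = $37.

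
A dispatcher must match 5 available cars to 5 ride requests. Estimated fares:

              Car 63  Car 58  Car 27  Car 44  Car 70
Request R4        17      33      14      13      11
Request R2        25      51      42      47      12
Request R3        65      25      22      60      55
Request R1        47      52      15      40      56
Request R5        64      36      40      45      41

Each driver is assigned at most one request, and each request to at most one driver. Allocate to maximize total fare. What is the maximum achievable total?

Max total: $255

Treat this as an assignment problem: match each driver to one request.
Optimal: Car 63→Request R5 ($64), Car 58→Request R4 ($33), Car 27→Request R2 ($42), Car 44→Request R3 ($60), Car 70→Request R1 ($56) — total 64+33+42+60+56 = $255.
Next-best assignment: Car 63→Request R5, Car 58→Request R2, Car 27→Request R4, Car 44→Request R3, Car 70→Request R1 = $245.
Swapping Car 27↔Car 63 (Car 27→Request R5 $40, Car 63→Request R2 $25) loses 41.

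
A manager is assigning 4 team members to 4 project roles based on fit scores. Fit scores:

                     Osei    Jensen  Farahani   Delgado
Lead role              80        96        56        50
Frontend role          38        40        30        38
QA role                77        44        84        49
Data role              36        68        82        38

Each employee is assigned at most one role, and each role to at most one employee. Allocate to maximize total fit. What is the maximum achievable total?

Maximum total: 293 pts

Optimal: Osei→QA role (77 pts), Jensen→Lead role (96 pts), Farahani→Data role (82 pts), Delgado→Frontend role (38 pts) — total 77+96+82+38 = 293 pts.
Max-entry greedy (repeatedly take the single best remaining cell) gives 256 pts, worse by 37.
Swapping Jensen↔Osei (Jensen→QA role 44 pts, Osei→Lead role 80 pts) loses 49.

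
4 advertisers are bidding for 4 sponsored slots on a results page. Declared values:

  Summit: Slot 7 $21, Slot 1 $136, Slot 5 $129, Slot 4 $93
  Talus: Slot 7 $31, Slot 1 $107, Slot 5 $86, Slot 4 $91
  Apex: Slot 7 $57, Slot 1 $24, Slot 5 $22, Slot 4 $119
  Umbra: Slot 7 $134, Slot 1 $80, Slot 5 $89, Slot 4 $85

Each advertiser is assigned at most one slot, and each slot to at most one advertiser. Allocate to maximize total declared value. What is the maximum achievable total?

Maximum total: $489

Treat this as an assignment problem: match each advertiser to one slot.
Optimal: Summit→Slot 5 ($129), Talus→Slot 1 ($107), Apex→Slot 4 ($119), Umbra→Slot 7 ($134) — total 129+107+119+134 = $489.
Max-entry greedy (repeatedly take the single best remaining cell) gives $475, worse by 14.
Next-best assignment: Summit→Slot 1, Talus→Slot 5, Apex→Slot 4, Umbra→Slot 7 = $475.
Every other assignment is strictly worse.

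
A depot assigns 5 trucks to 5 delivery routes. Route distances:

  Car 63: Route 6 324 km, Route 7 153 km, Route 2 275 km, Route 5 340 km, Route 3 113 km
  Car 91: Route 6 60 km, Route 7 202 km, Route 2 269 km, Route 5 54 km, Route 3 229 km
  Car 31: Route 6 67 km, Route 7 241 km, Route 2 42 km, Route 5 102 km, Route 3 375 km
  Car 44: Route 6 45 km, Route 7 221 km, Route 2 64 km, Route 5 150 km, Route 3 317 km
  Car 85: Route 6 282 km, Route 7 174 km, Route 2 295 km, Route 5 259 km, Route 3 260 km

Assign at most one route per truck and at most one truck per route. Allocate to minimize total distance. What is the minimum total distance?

Optimal: Car 63→Route 3 (113 km), Car 91→Route 5 (54 km), Car 31→Route 2 (42 km), Car 44→Route 6 (45 km), Car 85→Route 7 (174 km) — total 113+54+42+45+174 = 428 km.
Column-greedy (each route in turn goes to its cheapest remaining truck) gives 554 km, worse by 126.
Next-best assignment: Car 63→Route 3, Car 91→Route 5, Car 31→Route 6, Car 44→Route 2, Car 85→Route 7 = 472 km.

Minimum total: 428 km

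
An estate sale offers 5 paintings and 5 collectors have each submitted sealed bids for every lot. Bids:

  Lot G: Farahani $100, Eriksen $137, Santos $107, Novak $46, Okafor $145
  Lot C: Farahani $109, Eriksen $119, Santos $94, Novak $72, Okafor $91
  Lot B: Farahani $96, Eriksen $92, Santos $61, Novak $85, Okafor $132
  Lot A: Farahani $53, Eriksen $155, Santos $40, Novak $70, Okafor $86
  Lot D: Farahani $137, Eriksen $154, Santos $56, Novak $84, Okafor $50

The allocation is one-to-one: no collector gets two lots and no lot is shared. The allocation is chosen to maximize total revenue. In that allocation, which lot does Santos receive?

This is the linear assignment problem.
Optimal: Farahani→Lot D ($137), Eriksen→Lot A ($155), Santos→Lot C ($94), Novak→Lot B ($85), Okafor→Lot G ($145) — total 137+155+94+85+145 = $616.
Column-greedy (each lot in turn goes to its best remaining collector) gives $486, worse by 130.
Next-best assignment: Farahani→Lot D, Eriksen→Lot A, Santos→Lot G, Novak→Lot C, Okafor→Lot B = $603.
No other one-to-one assignment exceeds $616.
Santos's own top lot is Lot G ($107), but forcing Santos→Lot G and reassigning the rest optimally gives only $603 — worse by 13.

Santos receives Lot C.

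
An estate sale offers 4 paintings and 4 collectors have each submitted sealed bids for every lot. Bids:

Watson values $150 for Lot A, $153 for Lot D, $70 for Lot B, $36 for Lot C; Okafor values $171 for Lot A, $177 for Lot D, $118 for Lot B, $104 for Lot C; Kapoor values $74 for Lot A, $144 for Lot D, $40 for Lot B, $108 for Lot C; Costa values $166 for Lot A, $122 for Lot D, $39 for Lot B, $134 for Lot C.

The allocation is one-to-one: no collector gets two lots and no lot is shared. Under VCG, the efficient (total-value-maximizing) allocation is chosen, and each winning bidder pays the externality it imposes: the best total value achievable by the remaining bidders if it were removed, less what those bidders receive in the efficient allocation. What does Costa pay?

Efficient allocation: Watson→Lot A ($150), Okafor→Lot B ($118), Kapoor→Lot D ($144), Costa→Lot C ($134); total welfare W = $546.
Costa receives Lot C at value $134, so the others get W − 134 = $412.
Without Costa: best allocation of the remaining 3 bidders over all 4 lots is Watson→Lot A ($150), Okafor→Lot D ($177), Kapoor→Lot C ($108), total $435.
VCG payment = (others' best without Costa) − (others' welfare with Costa) = 435 − 412 = $23.

Costa pays $23.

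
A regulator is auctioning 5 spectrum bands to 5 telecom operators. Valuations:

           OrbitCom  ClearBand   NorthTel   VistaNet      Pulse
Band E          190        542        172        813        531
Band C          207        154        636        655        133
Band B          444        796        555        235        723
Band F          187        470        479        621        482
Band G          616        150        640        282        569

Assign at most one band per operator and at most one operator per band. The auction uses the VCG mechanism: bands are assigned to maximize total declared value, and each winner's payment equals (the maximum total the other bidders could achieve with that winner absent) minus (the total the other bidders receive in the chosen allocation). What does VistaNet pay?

Efficient allocation: OrbitCom→Band G ($616M), ClearBand→Band B ($796M), NorthTel→Band C ($636M), VistaNet→Band E ($813M), Pulse→Band F ($482M); total welfare W = $3343M.
VistaNet receives Band E at value $813M, so the others get W − 813 = $2530M.
Without VistaNet: best allocation of the remaining 4 bidders over all 5 bands is OrbitCom→Band G ($616M), ClearBand→Band B ($796M), NorthTel→Band C ($636M), Pulse→Band E ($531M), total $2579M.
VCG payment = (others' best without VistaNet) − (others' welfare with VistaNet) = 2579 − 2530 = $49M.

VistaNet pays $49M.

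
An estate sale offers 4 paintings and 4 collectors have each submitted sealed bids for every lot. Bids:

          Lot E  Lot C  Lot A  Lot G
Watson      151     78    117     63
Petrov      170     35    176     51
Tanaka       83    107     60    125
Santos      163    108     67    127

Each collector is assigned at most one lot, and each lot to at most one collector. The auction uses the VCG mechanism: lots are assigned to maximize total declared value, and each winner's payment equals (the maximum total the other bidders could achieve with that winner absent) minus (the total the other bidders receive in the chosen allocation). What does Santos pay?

Santos pays $18.

Efficient allocation: Watson→Lot E ($151), Petrov→Lot A ($176), Tanaka→Lot C ($107), Santos→Lot G ($127); total welfare W = $561.
Santos receives Lot G at value $127, so the others get W − 127 = $434.
Without Santos: best allocation of the remaining 3 bidders over all 4 lots is Watson→Lot E ($151), Petrov→Lot A ($176), Tanaka→Lot G ($125), total $452.
VCG payment = (others' best without Santos) − (others' welfare with Santos) = 452 − 434 = $18.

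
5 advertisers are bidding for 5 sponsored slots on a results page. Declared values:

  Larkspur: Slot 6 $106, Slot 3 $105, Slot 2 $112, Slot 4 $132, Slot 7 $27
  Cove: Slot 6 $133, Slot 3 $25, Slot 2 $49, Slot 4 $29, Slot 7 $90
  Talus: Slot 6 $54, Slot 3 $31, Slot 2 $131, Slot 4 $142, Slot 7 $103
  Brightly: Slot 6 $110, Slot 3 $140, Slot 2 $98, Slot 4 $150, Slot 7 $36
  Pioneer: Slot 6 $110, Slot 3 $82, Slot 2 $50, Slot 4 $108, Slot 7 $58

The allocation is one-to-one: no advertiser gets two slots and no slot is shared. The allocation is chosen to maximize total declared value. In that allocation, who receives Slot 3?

Brightly receives Slot 3.

This is a one-to-one assignment (maximum-weight bipartite matching).
Optimal: Larkspur→Slot 4 ($132), Cove→Slot 7 ($90), Talus→Slot 2 ($131), Brightly→Slot 3 ($140), Pioneer→Slot 6 ($110) — total 132+90+131+140+110 = $603.
Row-greedy (each advertiser in turn takes its best remaining slot) gives $594, worse by 9.
Every other assignment is strictly worse.
Brightly's own top slot is Slot 4 ($150), but forcing Brightly→Slot 4 and reassigning the rest optimally gives only $586 — worse by 17.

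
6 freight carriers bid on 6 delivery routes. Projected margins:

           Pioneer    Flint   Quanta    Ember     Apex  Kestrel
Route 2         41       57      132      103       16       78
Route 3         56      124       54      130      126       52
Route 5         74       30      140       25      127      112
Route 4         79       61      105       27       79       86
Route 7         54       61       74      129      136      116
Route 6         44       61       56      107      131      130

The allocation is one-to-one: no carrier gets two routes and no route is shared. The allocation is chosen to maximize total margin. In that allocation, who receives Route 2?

Optimal: Pioneer→Route 4 ($79k), Flint→Route 3 ($124k), Quanta→Route 2 ($132k), Ember→Route 7 ($129k), Apex→Route 5 ($127k), Kestrel→Route 6 ($130k) — total 79+124+132+129+127+130 = $721k.
Next-best assignment: Pioneer→Route 4, Flint→Route 3, Quanta→Route 5, Ember→Route 2, Apex→Route 7, Kestrel→Route 6 = $712k.
Swapping Quanta↔Pioneer (Quanta→Route 4 $105k, Pioneer→Route 2 $41k) loses 65.
Quanta's own top route is Route 5 ($140k), but forcing Quanta→Route 5 and reassigning the rest optimally gives only $712k — worse by 9.

Quanta receives Route 2.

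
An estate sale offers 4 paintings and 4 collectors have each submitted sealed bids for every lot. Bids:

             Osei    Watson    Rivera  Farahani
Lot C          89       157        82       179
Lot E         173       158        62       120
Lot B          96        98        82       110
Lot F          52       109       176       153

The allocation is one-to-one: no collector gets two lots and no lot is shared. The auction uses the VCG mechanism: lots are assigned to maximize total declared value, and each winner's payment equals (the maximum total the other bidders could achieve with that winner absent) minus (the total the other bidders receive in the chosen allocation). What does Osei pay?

Efficient allocation: Osei→Lot E ($173), Watson→Lot B ($98), Rivera→Lot F ($176), Farahani→Lot C ($179); total welfare W = $626.
Osei receives Lot E at value $173, so the others get W − 173 = $453.
Without Osei: best allocation of the remaining 3 bidders over all 4 lots is Watson→Lot E ($158), Rivera→Lot F ($176), Farahani→Lot C ($179), total $513.
VCG payment = (others' best without Osei) − (others' welfare with Osei) = 513 − 453 = $60.

Osei pays $60.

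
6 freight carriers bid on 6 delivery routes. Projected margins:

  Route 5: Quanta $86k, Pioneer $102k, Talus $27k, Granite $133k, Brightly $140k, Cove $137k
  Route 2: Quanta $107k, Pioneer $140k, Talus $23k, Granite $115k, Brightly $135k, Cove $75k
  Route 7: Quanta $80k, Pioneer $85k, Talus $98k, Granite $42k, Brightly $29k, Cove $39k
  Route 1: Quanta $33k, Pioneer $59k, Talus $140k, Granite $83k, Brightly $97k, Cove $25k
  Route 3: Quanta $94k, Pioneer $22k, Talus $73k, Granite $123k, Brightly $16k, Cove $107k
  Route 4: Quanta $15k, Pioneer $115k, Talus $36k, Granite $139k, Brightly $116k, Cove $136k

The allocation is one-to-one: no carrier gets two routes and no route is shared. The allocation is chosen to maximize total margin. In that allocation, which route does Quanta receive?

This is the linear assignment problem.
Optimal: Quanta→Route 7 ($80k), Pioneer→Route 2 ($140k), Talus→Route 1 ($140k), Granite→Route 3 ($123k), Brightly→Route 5 ($140k), Cove→Route 4 ($136k) — total 80+140+140+123+140+136 = $759k.
Next-best assignment: Quanta→Route 7, Pioneer→Route 2, Talus→Route 1, Granite→Route 4, Brightly→Route 5, Cove→Route 3 = $746k.
Swapping Talus↔Pioneer (Talus→Route 2 $23k, Pioneer→Route 1 $59k) loses 198.
Quanta's own top route is Route 2 ($107k), but forcing Quanta→Route 2 and reassigning the rest optimally gives only $731k — worse by 28.

Quanta receives Route 7.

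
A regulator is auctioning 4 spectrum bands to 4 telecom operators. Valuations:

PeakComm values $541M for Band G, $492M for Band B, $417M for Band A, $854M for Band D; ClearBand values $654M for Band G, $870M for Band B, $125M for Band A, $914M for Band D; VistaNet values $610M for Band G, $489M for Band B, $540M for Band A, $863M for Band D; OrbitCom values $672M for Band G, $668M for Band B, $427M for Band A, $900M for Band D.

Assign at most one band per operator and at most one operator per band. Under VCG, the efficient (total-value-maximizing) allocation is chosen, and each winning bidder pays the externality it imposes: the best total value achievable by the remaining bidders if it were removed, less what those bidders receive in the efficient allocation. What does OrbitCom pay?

Efficient allocation: PeakComm→Band D ($854M), ClearBand→Band B ($870M), VistaNet→Band A ($540M), OrbitCom→Band G ($672M); total welfare W = $2936M.
OrbitCom receives Band G at value $672M, so the others get W − 672 = $2264M.
Without OrbitCom: best allocation of the remaining 3 bidders over all 4 bands is PeakComm→Band D ($854M), ClearBand→Band B ($870M), VistaNet→Band G ($610M), total $2334M.
VCG payment = (others' best without OrbitCom) − (others' welfare with OrbitCom) = 2334 − 2264 = $70M.

OrbitCom pays $70M.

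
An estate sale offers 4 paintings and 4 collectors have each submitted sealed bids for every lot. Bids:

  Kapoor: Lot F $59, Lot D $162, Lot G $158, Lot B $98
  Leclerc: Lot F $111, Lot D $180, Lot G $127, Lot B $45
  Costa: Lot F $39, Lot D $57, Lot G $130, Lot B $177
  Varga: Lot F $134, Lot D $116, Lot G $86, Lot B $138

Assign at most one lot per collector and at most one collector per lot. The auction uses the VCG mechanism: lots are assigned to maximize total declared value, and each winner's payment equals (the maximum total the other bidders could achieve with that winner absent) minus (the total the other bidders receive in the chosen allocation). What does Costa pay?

Costa pays $4.

Efficient allocation: Kapoor→Lot G ($158), Leclerc→Lot D ($180), Costa→Lot B ($177), Varga→Lot F ($134); total welfare W = $649.
Costa receives Lot B at value $177, so the others get W − 177 = $472.
Without Costa: best allocation of the remaining 3 bidders over all 4 lots is Kapoor→Lot G ($158), Leclerc→Lot D ($180), Varga→Lot B ($138), total $476.
VCG payment = (others' best without Costa) − (others' welfare with Costa) = 476 − 472 = $4.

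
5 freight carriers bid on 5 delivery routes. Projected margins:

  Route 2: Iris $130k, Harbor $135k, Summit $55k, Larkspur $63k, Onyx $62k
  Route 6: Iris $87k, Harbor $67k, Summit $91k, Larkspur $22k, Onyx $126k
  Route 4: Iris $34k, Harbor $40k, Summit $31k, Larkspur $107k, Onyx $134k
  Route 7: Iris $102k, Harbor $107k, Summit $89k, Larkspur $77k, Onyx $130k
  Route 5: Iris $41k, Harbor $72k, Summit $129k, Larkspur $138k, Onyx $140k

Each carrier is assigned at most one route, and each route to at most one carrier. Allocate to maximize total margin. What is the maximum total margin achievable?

Max total: $600k

This is the linear assignment problem.
Optimal: Iris→Route 2 ($130k), Harbor→Route 7 ($107k), Summit→Route 6 ($91k), Larkspur→Route 5 ($138k), Onyx→Route 4 ($134k) — total 130+107+91+138+134 = $600k.
Column-greedy (each route in turn goes to its best remaining carrier) gives $599k, worse by 1.
Swapping Onyx↔Harbor (Onyx→Route 7 $130k, Harbor→Route 4 $40k) loses 71.
Checked against all permutations: $600k is optimal.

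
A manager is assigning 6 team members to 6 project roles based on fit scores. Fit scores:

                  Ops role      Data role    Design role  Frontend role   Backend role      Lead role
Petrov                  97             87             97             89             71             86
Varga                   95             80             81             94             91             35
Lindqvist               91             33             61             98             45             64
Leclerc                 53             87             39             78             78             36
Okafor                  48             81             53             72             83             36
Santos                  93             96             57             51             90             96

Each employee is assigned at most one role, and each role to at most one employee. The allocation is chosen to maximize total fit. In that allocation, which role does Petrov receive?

This is a one-to-one assignment (maximum-weight bipartite matching).
Optimal: Petrov→Design role (97 pts), Varga→Ops role (95 pts), Lindqvist→Frontend role (98 pts), Leclerc→Data role (87 pts), Okafor→Backend role (83 pts), Santos→Lead role (96 pts) — total 97+95+98+87+83+96 = 556 pts.
Row-greedy (each employee in turn takes its best remaining role) gives 482 pts, worse by 74.
Swapping Leclerc↔Lindqvist (Leclerc→Frontend role 78 pts, Lindqvist→Data role 33 pts) loses 74.
No other one-to-one assignment exceeds 556 pts.
Petrov's own top role is Ops role (97 pts), but forcing Petrov→Ops role and reassigning the rest optimally gives only 542 pts — worse by 14.

Petrov receives Design role.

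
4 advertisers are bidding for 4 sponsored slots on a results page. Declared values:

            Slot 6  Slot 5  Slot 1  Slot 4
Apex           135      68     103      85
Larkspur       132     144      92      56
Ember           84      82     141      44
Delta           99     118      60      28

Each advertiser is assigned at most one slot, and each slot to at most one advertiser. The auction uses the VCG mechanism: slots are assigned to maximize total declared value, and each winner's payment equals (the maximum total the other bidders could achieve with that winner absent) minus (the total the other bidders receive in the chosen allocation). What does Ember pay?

Efficient allocation: Apex→Slot 4 ($85), Larkspur→Slot 6 ($132), Ember→Slot 1 ($141), Delta→Slot 5 ($118); total welfare W = $476.
Ember receives Slot 1 at value $141, so the others get W − 141 = $335.
Without Ember: best allocation of the remaining 3 bidders over all 4 slots is Apex→Slot 1 ($103), Larkspur→Slot 6 ($132), Delta→Slot 5 ($118), total $353.
VCG payment = (others' best without Ember) − (others' welfare with Ember) = 353 − 335 = $18.

Ember pays $18.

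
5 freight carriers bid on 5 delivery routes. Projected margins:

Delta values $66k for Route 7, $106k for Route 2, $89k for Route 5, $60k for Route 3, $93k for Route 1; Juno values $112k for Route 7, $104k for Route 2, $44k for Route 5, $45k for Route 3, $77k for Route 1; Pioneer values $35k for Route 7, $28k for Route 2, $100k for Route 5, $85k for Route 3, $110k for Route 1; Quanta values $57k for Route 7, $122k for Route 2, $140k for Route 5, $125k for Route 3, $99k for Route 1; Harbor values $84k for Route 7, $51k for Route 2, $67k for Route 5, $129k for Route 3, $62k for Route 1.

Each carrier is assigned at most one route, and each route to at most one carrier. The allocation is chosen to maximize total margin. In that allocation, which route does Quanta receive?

Quanta receives Route 5.

This is the linear assignment problem.
Optimal: Delta→Route 2 ($106k), Juno→Route 7 ($112k), Pioneer→Route 1 ($110k), Quanta→Route 5 ($140k), Harbor→Route 3 ($129k) — total 106+112+110+140+129 = $597k.
Column-greedy (each route in turn goes to its best remaining carrier) gives $556k, worse by 41.
Next-best assignment: Delta→Route 5, Juno→Route 7, Pioneer→Route 1, Quanta→Route 2, Harbor→Route 3 = $562k.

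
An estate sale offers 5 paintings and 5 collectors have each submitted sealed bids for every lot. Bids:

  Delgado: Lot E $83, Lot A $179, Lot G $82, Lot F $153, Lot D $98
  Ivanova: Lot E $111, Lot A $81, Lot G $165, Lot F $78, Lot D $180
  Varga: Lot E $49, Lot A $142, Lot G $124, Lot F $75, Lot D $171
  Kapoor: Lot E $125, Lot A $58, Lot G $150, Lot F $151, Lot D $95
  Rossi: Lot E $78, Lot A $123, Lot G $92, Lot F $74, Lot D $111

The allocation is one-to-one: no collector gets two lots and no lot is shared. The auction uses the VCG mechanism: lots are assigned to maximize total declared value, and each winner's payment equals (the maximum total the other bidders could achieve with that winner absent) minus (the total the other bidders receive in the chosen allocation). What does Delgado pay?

Efficient allocation: Delgado→Lot A ($179), Ivanova→Lot G ($165), Varga→Lot D ($171), Kapoor→Lot F ($151), Rossi→Lot E ($78); total welfare W = $744.
Delgado receives Lot A at value $179, so the others get W − 179 = $565.
Without Delgado: best allocation of the remaining 4 bidders over all 5 lots is Ivanova→Lot G ($165), Varga→Lot D ($171), Kapoor→Lot F ($151), Rossi→Lot A ($123), total $610.
VCG payment = (others' best without Delgado) − (others' welfare with Delgado) = 610 − 565 = $45.

Delgado pays $45.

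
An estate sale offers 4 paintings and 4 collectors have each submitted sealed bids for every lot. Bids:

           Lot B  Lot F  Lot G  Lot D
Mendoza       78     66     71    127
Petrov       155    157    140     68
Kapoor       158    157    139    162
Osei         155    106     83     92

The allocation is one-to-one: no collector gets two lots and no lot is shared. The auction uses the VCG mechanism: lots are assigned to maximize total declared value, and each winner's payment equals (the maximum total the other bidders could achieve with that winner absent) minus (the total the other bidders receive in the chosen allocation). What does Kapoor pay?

Kapoor pays $17.

Efficient allocation: Mendoza→Lot D ($127), Petrov→Lot G ($140), Kapoor→Lot F ($157), Osei→Lot B ($155); total welfare W = $579.
Kapoor receives Lot F at value $157, so the others get W − 157 = $422.
Without Kapoor: best allocation of the remaining 3 bidders over all 4 lots is Mendoza→Lot D ($127), Petrov→Lot F ($157), Osei→Lot B ($155), total $439.
VCG payment = (others' best without Kapoor) − (others' welfare with Kapoor) = 439 − 422 = $17.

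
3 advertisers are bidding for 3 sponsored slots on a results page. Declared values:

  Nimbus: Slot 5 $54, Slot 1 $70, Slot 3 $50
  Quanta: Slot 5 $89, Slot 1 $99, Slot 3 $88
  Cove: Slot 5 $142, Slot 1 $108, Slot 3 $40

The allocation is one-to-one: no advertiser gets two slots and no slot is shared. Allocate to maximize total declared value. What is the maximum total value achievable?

Maximum total: $300

Optimal: Nimbus→Slot 1 ($70), Quanta→Slot 3 ($88), Cove→Slot 5 ($142) — total 70+88+142 = $300.
Column-greedy (each slot in turn goes to its best remaining advertiser) gives $291, worse by 9.
Next-best assignment: Nimbus→Slot 3, Quanta→Slot 1, Cove→Slot 5 = $291.
Swapping Quanta↔Nimbus (Quanta→Slot 1 $99, Nimbus→Slot 3 $50) loses 9.
Checked against all permutations: $300 is optimal.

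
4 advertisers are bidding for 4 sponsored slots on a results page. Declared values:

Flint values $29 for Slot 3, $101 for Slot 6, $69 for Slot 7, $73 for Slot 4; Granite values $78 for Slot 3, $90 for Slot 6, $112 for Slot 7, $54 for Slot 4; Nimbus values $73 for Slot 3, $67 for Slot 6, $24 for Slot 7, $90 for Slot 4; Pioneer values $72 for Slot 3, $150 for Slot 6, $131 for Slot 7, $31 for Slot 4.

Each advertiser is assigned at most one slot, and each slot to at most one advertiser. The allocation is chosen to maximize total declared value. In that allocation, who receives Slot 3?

Nimbus receives Slot 3.

This is a one-to-one assignment (maximum-weight bipartite matching).
Optimal: Flint→Slot 4 ($73), Granite→Slot 7 ($112), Nimbus→Slot 3 ($73), Pioneer→Slot 6 ($150) — total 73+112+73+150 = $408.
Max-entry greedy (repeatedly take the single best remaining cell) gives $381, worse by 27.
Swapping Pioneer↔Flint (Pioneer→Slot 4 $31, Flint→Slot 6 $101) loses 91.
Nimbus's own top slot is Slot 4 ($90), but forcing Nimbus→Slot 4 and reassigning the rest optimally gives only $400 — worse by 8.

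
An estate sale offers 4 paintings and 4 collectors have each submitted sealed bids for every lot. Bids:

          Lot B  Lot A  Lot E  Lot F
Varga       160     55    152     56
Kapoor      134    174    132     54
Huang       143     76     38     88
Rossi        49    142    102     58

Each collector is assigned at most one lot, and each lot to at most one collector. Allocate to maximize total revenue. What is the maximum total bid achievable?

Optimal: Varga→Lot E ($152), Kapoor→Lot A ($174), Huang→Lot B ($143), Rossi→Lot F ($58) — total 152+174+143+58 = $527.
Row-greedy (each collector in turn takes its best remaining lot) gives $524, worse by 3.
Next-best assignment: Varga→Lot B, Kapoor→Lot A, Huang→Lot F, Rossi→Lot E = $524.

Maximum total: $527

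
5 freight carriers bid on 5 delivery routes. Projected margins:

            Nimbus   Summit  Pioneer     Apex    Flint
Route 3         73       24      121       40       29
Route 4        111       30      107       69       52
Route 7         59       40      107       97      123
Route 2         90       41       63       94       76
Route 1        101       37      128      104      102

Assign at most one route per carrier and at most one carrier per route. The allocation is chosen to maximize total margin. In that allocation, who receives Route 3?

Pioneer receives Route 3.

Optimal: Nimbus→Route 4 ($111k), Summit→Route 2 ($41k), Pioneer→Route 3 ($121k), Apex→Route 1 ($104k), Flint→Route 7 ($123k) — total 111+41+121+104+123 = $500k.
Row-greedy (each carrier in turn takes its best remaining route) gives $406k, worse by 94.
No other one-to-one assignment exceeds $500k.
Pioneer's own top route is Route 1 ($128k), but forcing Pioneer→Route 1 and reassigning the rest optimally gives only $480k — worse by 20.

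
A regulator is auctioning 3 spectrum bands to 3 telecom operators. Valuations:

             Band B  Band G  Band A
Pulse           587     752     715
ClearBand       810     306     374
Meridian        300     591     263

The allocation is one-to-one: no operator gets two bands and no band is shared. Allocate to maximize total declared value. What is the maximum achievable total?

Max total: $2116M

Optimal: Pulse→Band A ($715M), ClearBand→Band B ($810M), Meridian→Band G ($591M) — total 715+810+591 = $2116M.
Max-entry greedy (repeatedly take the single best remaining cell) gives $1825M, worse by 291.
Next-best assignment: Pulse→Band G, ClearBand→Band B, Meridian→Band A = $1825M.
Checked against all permutations: $2116M is optimal.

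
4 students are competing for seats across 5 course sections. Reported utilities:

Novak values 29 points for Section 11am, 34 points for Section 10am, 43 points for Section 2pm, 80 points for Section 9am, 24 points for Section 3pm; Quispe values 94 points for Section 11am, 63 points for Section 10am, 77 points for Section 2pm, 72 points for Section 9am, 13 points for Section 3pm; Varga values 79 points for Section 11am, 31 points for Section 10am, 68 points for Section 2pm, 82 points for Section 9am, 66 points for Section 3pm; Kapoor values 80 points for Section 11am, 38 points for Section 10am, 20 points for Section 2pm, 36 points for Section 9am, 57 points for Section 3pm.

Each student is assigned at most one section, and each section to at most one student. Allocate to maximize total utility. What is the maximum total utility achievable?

Max total: 303 points

Optimal: Novak→Section 9am (80 points), Quispe→Section 2pm (77 points), Varga→Section 3pm (66 points), Kapoor→Section 11am (80 points) — total 80+77+66+80 = 303 points.
Column-greedy (each section in turn goes to its best remaining student) gives 280 points, worse by 23.
Next-best assignment: Novak→Section 9am, Quispe→Section 11am, Varga→Section 2pm, Kapoor→Section 3pm = 299 points.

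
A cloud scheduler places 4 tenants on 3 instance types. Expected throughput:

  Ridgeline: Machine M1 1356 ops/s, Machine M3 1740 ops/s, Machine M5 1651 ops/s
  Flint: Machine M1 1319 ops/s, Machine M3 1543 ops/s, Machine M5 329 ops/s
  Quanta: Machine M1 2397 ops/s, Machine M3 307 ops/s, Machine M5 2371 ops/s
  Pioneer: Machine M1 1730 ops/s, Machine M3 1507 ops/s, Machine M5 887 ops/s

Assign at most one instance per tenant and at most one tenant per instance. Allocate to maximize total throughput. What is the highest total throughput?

Optimal: Pioneer→Machine M1 (1730 ops/s), Ridgeline→Machine M3 (1740 ops/s), Quanta→Machine M5 (2371 ops/s) — total 1730+1740+2371 = 5841 ops/s.
Row-greedy (each tenant in turn takes its best remaining instance) gives 5430 ops/s, worse by 411.

Maximum total: 5841 ops/s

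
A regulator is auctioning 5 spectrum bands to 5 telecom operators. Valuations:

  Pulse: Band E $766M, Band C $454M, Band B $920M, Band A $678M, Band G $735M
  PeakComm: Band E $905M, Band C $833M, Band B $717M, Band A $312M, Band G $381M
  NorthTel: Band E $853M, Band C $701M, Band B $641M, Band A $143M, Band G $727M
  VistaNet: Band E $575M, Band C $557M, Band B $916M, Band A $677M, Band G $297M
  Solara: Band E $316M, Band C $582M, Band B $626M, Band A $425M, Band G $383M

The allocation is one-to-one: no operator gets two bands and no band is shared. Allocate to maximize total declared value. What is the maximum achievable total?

Optimal: Pulse→Band B ($920M), PeakComm→Band E ($905M), NorthTel→Band G ($727M), VistaNet→Band A ($677M), Solara→Band C ($582M) — total 920+905+727+677+582 = $3811M.
Column-greedy (each band in turn goes to its best remaining operator) gives $3586M, worse by 225.
Swapping PeakComm↔NorthTel (PeakComm→Band G $381M, NorthTel→Band E $853M) loses 398.

Max total: $3811M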